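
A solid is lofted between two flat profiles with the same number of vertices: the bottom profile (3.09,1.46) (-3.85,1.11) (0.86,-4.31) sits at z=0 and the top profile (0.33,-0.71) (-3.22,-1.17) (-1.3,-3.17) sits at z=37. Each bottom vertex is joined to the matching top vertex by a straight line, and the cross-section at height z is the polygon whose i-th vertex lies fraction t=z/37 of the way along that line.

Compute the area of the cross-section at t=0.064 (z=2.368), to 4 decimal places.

Area at t=0.064: 18.2926

Cross-section at t=0.064: each vertex is (1-t)·p0[i] + t·p1[i].
  v1: (1-0.064)·(3.09,1.46) + 0.064·(0.33,-0.71) = (2.9134,1.3211)
  v2: (1-0.064)·(-3.85,1.11) + 0.064·(-3.22,-1.17) = (-3.8097,0.9641)
  v3: (1-0.064)·(0.86,-4.31) + 0.064·(-1.3,-3.17) = (0.7218,-4.2370)
Shoelace sum Σ(x_i·y_{i+1} − x_{i+1}·y_i):
  i=1: 2.9134·0.9641 − -3.8097·1.3211 = +7.8418 (running +7.8418)
  i=2: -3.8097·-4.2370 − 0.7218·0.9641 = +15.4459 (running +23.2877)
  i=3: 0.7218·1.3211 − 2.9134·-4.2370 = +13.2976 (running +36.5852)
Area = |Σ|/2 = |36.5852|/2 = 18.2926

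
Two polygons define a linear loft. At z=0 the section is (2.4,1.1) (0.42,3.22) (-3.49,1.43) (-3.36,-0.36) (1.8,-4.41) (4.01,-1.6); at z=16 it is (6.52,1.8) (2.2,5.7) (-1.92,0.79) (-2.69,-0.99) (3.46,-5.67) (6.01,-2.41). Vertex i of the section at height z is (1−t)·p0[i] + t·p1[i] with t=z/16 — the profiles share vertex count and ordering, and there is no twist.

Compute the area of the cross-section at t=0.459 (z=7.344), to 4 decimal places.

Cross-section at t=0.459: each vertex is (1-t)·p0[i] + t·p1[i].
  v1: (1-0.459)·(2.4,1.1) + 0.459·(6.52,1.8) = (4.2911,1.4213)
  v2: (1-0.459)·(0.42,3.22) + 0.459·(2.2,5.7) = (1.2370,4.3583)
  v3: (1-0.459)·(-3.49,1.43) + 0.459·(-1.92,0.79) = (-2.7694,1.1362)
  v4: (1-0.459)·(-3.36,-0.36) + 0.459·(-2.69,-0.99) = (-3.0525,-0.6492)
  v5: (1-0.459)·(1.8,-4.41) + 0.459·(3.46,-5.67) = (2.5619,-4.9883)
  v6: (1-0.459)·(4.01,-1.6) + 0.459·(6.01,-2.41) = (4.9280,-1.9718)
Shoelace sum Σ(x_i·y_{i+1} − x_{i+1}·y_i):
  i=1: 4.2911·4.3583 − 1.2370·1.4213 = +16.9437 (running +16.9437)
  i=2: 1.2370·1.1362 − -2.7694·4.3583 = +13.4754 (running +30.4191)
  i=3: -2.7694·-0.6492 − -3.0525·1.1362 = +5.2661 (running +35.6852)
  i=4: -3.0525·-4.9883 − 2.5619·-0.6492 = +16.8899 (running +52.5751)
  i=5: 2.5619·-1.9718 − 4.9280·-4.9883 = +19.5309 (running +72.1060)
  i=6: 4.9280·1.4213 − 4.2911·-1.9718 = +15.4653 (running +87.5713)
Area = |Σ|/2 = |87.5713|/2 = 43.7857

Area at t=0.459: 43.7857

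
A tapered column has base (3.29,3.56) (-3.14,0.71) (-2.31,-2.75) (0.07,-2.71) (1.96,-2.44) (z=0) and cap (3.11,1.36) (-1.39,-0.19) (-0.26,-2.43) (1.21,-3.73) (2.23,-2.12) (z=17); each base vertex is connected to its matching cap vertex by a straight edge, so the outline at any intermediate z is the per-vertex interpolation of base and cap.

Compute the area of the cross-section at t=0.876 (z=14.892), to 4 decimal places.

Area at t=0.876: 13.3787

Cross-section at t=0.876: each vertex is (1-t)·p0[i] + t·p1[i].
  v1: (1-0.876)·(3.29,3.56) + 0.876·(3.11,1.36) = (3.1323,1.6328)
  v2: (1-0.876)·(-3.14,0.71) + 0.876·(-1.39,-0.19) = (-1.6070,-0.0784)
  v3: (1-0.876)·(-2.31,-2.75) + 0.876·(-0.26,-2.43) = (-0.5142,-2.4697)
  v4: (1-0.876)·(0.07,-2.71) + 0.876·(1.21,-3.73) = (1.0686,-3.6035)
  v5: (1-0.876)·(1.96,-2.44) + 0.876·(2.23,-2.12) = (2.1965,-2.1597)
Shoelace sum Σ(x_i·y_{i+1} − x_{i+1}·y_i):
  i=1: 3.1323·-0.0784 − -1.6070·1.6328 = +2.3783 (running +2.3783)
  i=2: -1.6070·-2.4697 − -0.5142·-0.0784 = +3.9285 (running +6.3068)
  i=3: -0.5142·-3.6035 − 1.0686·-2.4697 = +4.4921 (running +10.7989)
  i=4: 1.0686·-2.1597 − 2.1965·-3.6035 = +5.6073 (running +16.4062)
  i=5: 2.1965·1.6328 − 3.1323·-2.1597 = +10.3513 (running +26.7575)
Area = |Σ|/2 = |26.7575|/2 = 13.3787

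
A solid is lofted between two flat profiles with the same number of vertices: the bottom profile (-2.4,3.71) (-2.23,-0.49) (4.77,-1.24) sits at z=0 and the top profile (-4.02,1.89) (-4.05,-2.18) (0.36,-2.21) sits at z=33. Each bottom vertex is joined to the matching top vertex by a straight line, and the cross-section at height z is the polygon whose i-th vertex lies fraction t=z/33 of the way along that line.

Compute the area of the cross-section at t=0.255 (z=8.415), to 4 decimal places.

Cross-section at t=0.255: each vertex is (1-t)·p0[i] + t·p1[i].
  v1: (1-0.255)·(-2.4,3.71) + 0.255·(-4.02,1.89) = (-2.8131,3.2459)
  v2: (1-0.255)·(-2.23,-0.49) + 0.255·(-4.05,-2.18) = (-2.6941,-0.9210)
  v3: (1-0.255)·(4.77,-1.24) + 0.255·(0.36,-2.21) = (3.6454,-1.4873)
Shoelace sum Σ(x_i·y_{i+1} − x_{i+1}·y_i):
  i=1: -2.8131·-0.9210 − -2.6941·3.2459 = +11.3355 (running +11.3355)
  i=2: -2.6941·-1.4873 − 3.6454·-0.9210 = +7.3643 (running +18.6999)
  i=3: 3.6454·3.2459 − -2.8131·-1.4873 = +7.6487 (running +26.3486)
Area = |Σ|/2 = |26.3486|/2 = 13.1743

Area at t=0.255: 13.1743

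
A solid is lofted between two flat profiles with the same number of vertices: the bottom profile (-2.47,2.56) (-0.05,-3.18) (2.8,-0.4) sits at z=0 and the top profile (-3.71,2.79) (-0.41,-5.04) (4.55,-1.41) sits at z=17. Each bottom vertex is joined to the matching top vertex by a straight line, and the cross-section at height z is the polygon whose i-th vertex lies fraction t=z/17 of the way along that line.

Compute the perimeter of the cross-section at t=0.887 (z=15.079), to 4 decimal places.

Cross-section at t=0.887: each vertex is (1-t)·p0[i] + t·p1[i].
  v1: (1-0.887)·(-2.47,2.56) + 0.887·(-3.71,2.79) = (-3.5699,2.7640)
  v2: (1-0.887)·(-0.05,-3.18) + 0.887·(-0.41,-5.04) = (-0.3693,-4.8298)
  v3: (1-0.887)·(2.8,-0.4) + 0.887·(4.55,-1.41) = (4.3522,-1.2959)
Perimeter = Σ |v_{i+1} − v_i|:
  edge 1→2: √(3.2006² + -7.5938²) = 8.2407 (running 8.2407)
  edge 2→3: √(4.7216² + 3.5339²) = 5.8976 (running 14.1384)
  edge 3→1: √(-7.9221² + 4.0599²) = 8.9018 (running 23.0402)
Perimeter = 23.0402

Perimeter at t=0.887: 23.0402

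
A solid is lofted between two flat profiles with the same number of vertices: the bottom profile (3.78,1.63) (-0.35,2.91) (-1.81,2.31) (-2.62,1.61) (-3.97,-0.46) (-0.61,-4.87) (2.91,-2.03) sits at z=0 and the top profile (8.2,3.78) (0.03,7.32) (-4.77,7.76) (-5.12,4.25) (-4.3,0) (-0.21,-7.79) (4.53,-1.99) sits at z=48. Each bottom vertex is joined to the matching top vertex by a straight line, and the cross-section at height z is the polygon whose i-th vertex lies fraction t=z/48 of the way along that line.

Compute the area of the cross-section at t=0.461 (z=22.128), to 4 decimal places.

Area at t=0.461: 68.1318

Cross-section at t=0.461: each vertex is (1-t)·p0[i] + t·p1[i].
  v1: (1-0.461)·(3.78,1.63) + 0.461·(8.2,3.78) = (5.8176,2.6212)
  v2: (1-0.461)·(-0.35,2.91) + 0.461·(0.03,7.32) = (-0.1748,4.9430)
  v3: (1-0.461)·(-1.81,2.31) + 0.461·(-4.77,7.76) = (-3.1746,4.8224)
  v4: (1-0.461)·(-2.62,1.61) + 0.461·(-5.12,4.25) = (-3.7725,2.8270)
  v5: (1-0.461)·(-3.97,-0.46) + 0.461·(-4.3,0) = (-4.1221,-0.2479)
  v6: (1-0.461)·(-0.61,-4.87) + 0.461·(-0.21,-7.79) = (-0.4256,-6.2161)
  v7: (1-0.461)·(2.91,-2.03) + 0.461·(4.53,-1.99) = (3.6568,-2.0116)
Shoelace sum Σ(x_i·y_{i+1} − x_{i+1}·y_i):
  i=1: 5.8176·4.9430 − -0.1748·2.6212 = +29.2148 (running +29.2148)
  i=2: -0.1748·4.8224 − -3.1746·4.9430 = +14.8488 (running +44.0636)
  i=3: -3.1746·2.8270 − -3.7725·4.8224 = +9.2181 (running +53.2817)
  i=4: -3.7725·-0.2479 − -4.1221·2.8270 = +12.5888 (running +65.8705)
  i=5: -4.1221·-6.2161 − -0.4256·-0.2479 = +25.5181 (running +91.3886)
  i=6: -0.4256·-2.0116 − 3.6568·-6.2161 = +23.5874 (running +114.9760)
  i=7: 3.6568·2.6212 − 5.8176·-2.0116 = +21.2876 (running +136.2635)
Area = |Σ|/2 = |136.2635|/2 = 68.1318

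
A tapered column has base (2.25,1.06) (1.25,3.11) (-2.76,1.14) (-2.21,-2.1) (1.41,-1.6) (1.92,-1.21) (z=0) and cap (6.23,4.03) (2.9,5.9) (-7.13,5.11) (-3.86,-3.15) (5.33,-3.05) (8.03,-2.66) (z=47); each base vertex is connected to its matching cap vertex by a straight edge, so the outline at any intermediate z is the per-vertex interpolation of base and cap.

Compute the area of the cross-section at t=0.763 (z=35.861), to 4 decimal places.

Cross-section at t=0.763: each vertex is (1-t)·p0[i] + t·p1[i].
  v1: (1-0.763)·(2.25,1.06) + 0.763·(6.23,4.03) = (5.2867,3.3261)
  v2: (1-0.763)·(1.25,3.11) + 0.763·(2.9,5.9) = (2.5090,5.2388)
  v3: (1-0.763)·(-2.76,1.14) + 0.763·(-7.13,5.11) = (-6.0943,4.1691)
  v4: (1-0.763)·(-2.21,-2.1) + 0.763·(-3.86,-3.15) = (-3.4689,-2.9011)
  v5: (1-0.763)·(1.41,-1.6) + 0.763·(5.33,-3.05) = (4.4010,-2.7064)
  v6: (1-0.763)·(1.92,-1.21) + 0.763·(8.03,-2.66) = (6.5819,-2.3163)
Shoelace sum Σ(x_i·y_{i+1} − x_{i+1}·y_i):
  i=1: 5.2867·5.2388 − 2.5090·3.3261 = +19.3510 (running +19.3510)
  i=2: 2.5090·4.1691 − -6.0943·5.2388 = +42.3868 (running +61.7377)
  i=3: -6.0943·-2.9011 − -3.4689·4.1691 = +32.1429 (running +93.8807)
  i=4: -3.4689·-2.7064 − 4.4010·-2.9011 = +22.1560 (running +116.0367)
  i=5: 4.4010·-2.3163 − 6.5819·-2.7064 = +7.6188 (running +123.6556)
  i=6: 6.5819·3.3261 − 5.2867·-2.3163 = +34.1382 (running +157.7937)
Area = |Σ|/2 = |157.7937|/2 = 78.8969

Area at t=0.763: 78.8969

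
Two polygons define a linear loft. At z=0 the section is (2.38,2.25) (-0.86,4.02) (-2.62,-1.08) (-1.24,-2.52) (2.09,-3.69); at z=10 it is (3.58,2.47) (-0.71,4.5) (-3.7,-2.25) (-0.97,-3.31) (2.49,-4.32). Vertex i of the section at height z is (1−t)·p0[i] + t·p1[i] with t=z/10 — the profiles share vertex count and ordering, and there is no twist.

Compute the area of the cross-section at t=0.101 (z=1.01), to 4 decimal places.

Area at t=0.101: 27.0866

Cross-section at t=0.101: each vertex is (1-t)·p0[i] + t·p1[i].
  v1: (1-0.101)·(2.38,2.25) + 0.101·(3.58,2.47) = (2.5012,2.2722)
  v2: (1-0.101)·(-0.86,4.02) + 0.101·(-0.71,4.5) = (-0.8449,4.0685)
  v3: (1-0.101)·(-2.62,-1.08) + 0.101·(-3.7,-2.25) = (-2.7291,-1.1982)
  v4: (1-0.101)·(-1.24,-2.52) + 0.101·(-0.97,-3.31) = (-1.2127,-2.5998)
  v5: (1-0.101)·(2.09,-3.69) + 0.101·(2.49,-4.32) = (2.1304,-3.7536)
Shoelace sum Σ(x_i·y_{i+1} − x_{i+1}·y_i):
  i=1: 2.5012·4.0685 − -0.8449·2.2722 = +12.0958 (running +12.0958)
  i=2: -0.8449·-1.1982 − -2.7291·4.0685 = +12.1155 (running +24.2112)
  i=3: -2.7291·-2.5998 − -1.2127·-1.1982 = +5.6420 (running +29.8532)
  i=4: -1.2127·-3.7536 − 2.1304·-2.5998 = +10.0907 (running +39.9440)
  i=5: 2.1304·2.2722 − 2.5012·-3.7536 = +14.2293 (running +54.1733)
Area = |Σ|/2 = |54.1733|/2 = 27.0866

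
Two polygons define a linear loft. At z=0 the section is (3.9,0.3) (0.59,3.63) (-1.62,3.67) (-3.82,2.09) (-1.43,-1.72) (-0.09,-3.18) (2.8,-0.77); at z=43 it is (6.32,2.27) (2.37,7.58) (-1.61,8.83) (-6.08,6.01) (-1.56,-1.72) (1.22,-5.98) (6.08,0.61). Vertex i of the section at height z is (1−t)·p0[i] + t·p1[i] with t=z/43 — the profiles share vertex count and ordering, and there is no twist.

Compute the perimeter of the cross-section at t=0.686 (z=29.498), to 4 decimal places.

Cross-section at t=0.686: each vertex is (1-t)·p0[i] + t·p1[i].
  v1: (1-0.686)·(3.9,0.3) + 0.686·(6.32,2.27) = (5.5601,1.6514)
  v2: (1-0.686)·(0.59,3.63) + 0.686·(2.37,7.58) = (1.8111,6.3397)
  v3: (1-0.686)·(-1.62,3.67) + 0.686·(-1.61,8.83) = (-1.6131,7.2098)
  v4: (1-0.686)·(-3.82,2.09) + 0.686·(-6.08,6.01) = (-5.3704,4.7791)
  v5: (1-0.686)·(-1.43,-1.72) + 0.686·(-1.56,-1.72) = (-1.5192,-1.7200)
  v6: (1-0.686)·(-0.09,-3.18) + 0.686·(1.22,-5.98) = (0.8087,-5.1008)
  v7: (1-0.686)·(2.8,-0.77) + 0.686·(6.08,0.61) = (5.0501,0.1767)
Perimeter = Σ |v_{i+1} − v_i|:
  edge 1→2: √(-3.7490² + 4.6883²) = 6.0029 (running 6.0029)
  edge 2→3: √(-3.4242² + 0.8701²) = 3.5330 (running 9.5360)
  edge 3→4: √(-3.7572² + -2.4306²) = 4.4749 (running 14.0109)
  edge 4→5: √(3.8512² + -6.4991²) = 7.5545 (running 21.5653)
  edge 5→6: √(2.3278² + -3.3808²) = 4.1047 (running 25.6701)
  edge 6→7: √(4.2414² + 5.2775²) = 6.7706 (running 32.4407)
  edge 7→1: √(0.5100² + 1.4747²) = 1.5604 (running 34.0011)
Perimeter = 34.0011

Perimeter at t=0.686: 34.0011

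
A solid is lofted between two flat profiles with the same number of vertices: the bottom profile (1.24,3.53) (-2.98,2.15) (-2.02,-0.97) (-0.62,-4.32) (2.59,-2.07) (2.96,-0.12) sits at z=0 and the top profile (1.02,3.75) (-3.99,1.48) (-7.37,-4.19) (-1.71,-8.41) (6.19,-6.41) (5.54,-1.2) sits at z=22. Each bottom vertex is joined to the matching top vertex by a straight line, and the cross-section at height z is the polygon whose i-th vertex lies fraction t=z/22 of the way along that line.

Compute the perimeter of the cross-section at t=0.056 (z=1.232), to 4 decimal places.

Cross-section at t=0.056: each vertex is (1-t)·p0[i] + t·p1[i].
  v1: (1-0.056)·(1.24,3.53) + 0.056·(1.02,3.75) = (1.2277,3.5423)
  v2: (1-0.056)·(-2.98,2.15) + 0.056·(-3.99,1.48) = (-3.0366,2.1125)
  v3: (1-0.056)·(-2.02,-0.97) + 0.056·(-7.37,-4.19) = (-2.3196,-1.1503)
  v4: (1-0.056)·(-0.62,-4.32) + 0.056·(-1.71,-8.41) = (-0.6810,-4.5490)
  v5: (1-0.056)·(2.59,-2.07) + 0.056·(6.19,-6.41) = (2.7916,-2.3130)
  v6: (1-0.056)·(2.96,-0.12) + 0.056·(5.54,-1.2) = (3.1045,-0.1805)
Perimeter = Σ |v_{i+1} − v_i|:
  edge 1→2: √(-4.2642² + -1.4298²) = 4.4976 (running 4.4976)
  edge 2→3: √(0.7170² + -3.2628²) = 3.3406 (running 7.8382)
  edge 3→4: √(1.6386² + -3.3987²) = 3.7731 (running 11.6113)
  edge 4→5: √(3.4726² + 2.2360²) = 4.1302 (running 15.7415)
  edge 5→6: √(0.3129² + 2.1326²) = 2.1554 (running 17.8969)
  edge 6→1: √(-1.8768² + 3.7228²) = 4.1691 (running 22.0661)
Perimeter = 22.0661

Perimeter at t=0.056: 22.0661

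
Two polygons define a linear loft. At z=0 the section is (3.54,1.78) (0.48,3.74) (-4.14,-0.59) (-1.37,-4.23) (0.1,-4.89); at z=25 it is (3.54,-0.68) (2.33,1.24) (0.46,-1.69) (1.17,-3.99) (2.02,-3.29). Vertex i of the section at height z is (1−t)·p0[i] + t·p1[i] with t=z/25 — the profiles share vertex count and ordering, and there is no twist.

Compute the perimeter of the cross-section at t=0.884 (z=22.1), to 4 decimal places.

Cross-section at t=0.884: each vertex is (1-t)·p0[i] + t·p1[i].
  v1: (1-0.884)·(3.54,1.78) + 0.884·(3.54,-0.68) = (3.5400,-0.3946)
  v2: (1-0.884)·(0.48,3.74) + 0.884·(2.33,1.24) = (2.1154,1.5300)
  v3: (1-0.884)·(-4.14,-0.59) + 0.884·(0.46,-1.69) = (-0.0736,-1.5624)
  v4: (1-0.884)·(-1.37,-4.23) + 0.884·(1.17,-3.99) = (0.8754,-4.0178)
  v5: (1-0.884)·(0.1,-4.89) + 0.884·(2.02,-3.29) = (1.7973,-3.4756)
Perimeter = Σ |v_{i+1} − v_i|:
  edge 1→2: √(-1.4246² + 1.9246²) = 2.3945 (running 2.3945)
  edge 2→3: √(-2.1890² + -3.0924²) = 3.7888 (running 6.1833)
  edge 3→4: √(0.9490² + -2.4554²) = 2.6324 (running 8.8157)
  edge 4→5: √(0.9219² + 0.5422²) = 1.0696 (running 9.8853)
  edge 5→1: √(1.7427² + 3.0810²) = 3.5397 (running 13.4250)
Perimeter = 13.4250

Perimeter at t=0.884: 13.4250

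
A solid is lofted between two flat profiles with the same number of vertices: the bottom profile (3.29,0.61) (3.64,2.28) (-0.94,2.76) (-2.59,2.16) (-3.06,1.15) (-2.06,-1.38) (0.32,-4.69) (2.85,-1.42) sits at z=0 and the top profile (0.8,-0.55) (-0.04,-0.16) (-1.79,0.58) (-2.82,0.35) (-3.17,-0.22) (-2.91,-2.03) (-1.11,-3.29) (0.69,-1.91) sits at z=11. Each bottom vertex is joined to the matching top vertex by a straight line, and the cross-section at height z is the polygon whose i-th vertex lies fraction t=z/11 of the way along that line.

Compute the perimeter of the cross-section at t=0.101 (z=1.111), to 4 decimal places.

Cross-section at t=0.101: each vertex is (1-t)·p0[i] + t·p1[i].
  v1: (1-0.101)·(3.29,0.61) + 0.101·(0.8,-0.55) = (3.0385,0.4928)
  v2: (1-0.101)·(3.64,2.28) + 0.101·(-0.04,-0.16) = (3.2683,2.0336)
  v3: (1-0.101)·(-0.94,2.76) + 0.101·(-1.79,0.58) = (-1.0258,2.5398)
  v4: (1-0.101)·(-2.59,2.16) + 0.101·(-2.82,0.35) = (-2.6132,1.9772)
  v5: (1-0.101)·(-3.06,1.15) + 0.101·(-3.17,-0.22) = (-3.0711,1.0116)
  v6: (1-0.101)·(-2.06,-1.38) + 0.101·(-2.91,-2.03) = (-2.1459,-1.4456)
  v7: (1-0.101)·(0.32,-4.69) + 0.101·(-1.11,-3.29) = (0.1756,-4.5486)
  v8: (1-0.101)·(2.85,-1.42) + 0.101·(0.69,-1.91) = (2.6318,-1.4695)
Perimeter = Σ |v_{i+1} − v_i|:
  edge 1→2: √(0.2298² + 1.5407²) = 1.5578 (running 1.5578)
  edge 2→3: √(-4.2942² + 0.5063²) = 4.3239 (running 5.8817)
  edge 3→4: √(-1.5874² + -0.5626²) = 1.6841 (running 7.5658)
  edge 4→5: √(-0.4579² + -0.9656²) = 1.0686 (running 8.6344)
  edge 5→6: √(0.9253² + -2.4573²) = 2.6257 (running 11.2601)
  edge 6→7: √(2.3214² + -3.1030²) = 3.8752 (running 15.1354)
  edge 7→8: √(2.4563² + 3.0791²) = 3.9388 (running 19.0742)
  edge 8→1: √(0.4067² + 1.9623²) = 2.0040 (running 21.0782)
Perimeter = 21.0782

Perimeter at t=0.101: 21.0782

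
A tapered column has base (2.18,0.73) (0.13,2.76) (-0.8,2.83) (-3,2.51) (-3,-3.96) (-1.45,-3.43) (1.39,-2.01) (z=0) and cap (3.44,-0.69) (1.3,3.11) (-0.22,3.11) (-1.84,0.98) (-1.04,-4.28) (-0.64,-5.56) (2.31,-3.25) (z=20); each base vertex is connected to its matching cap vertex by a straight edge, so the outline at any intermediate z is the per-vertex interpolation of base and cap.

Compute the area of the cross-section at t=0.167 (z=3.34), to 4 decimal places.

Area at t=0.167: 26.4657

Cross-section at t=0.167: each vertex is (1-t)·p0[i] + t·p1[i].
  v1: (1-0.167)·(2.18,0.73) + 0.167·(3.44,-0.69) = (2.3904,0.4929)
  v2: (1-0.167)·(0.13,2.76) + 0.167·(1.3,3.11) = (0.3254,2.8184)
  v3: (1-0.167)·(-0.8,2.83) + 0.167·(-0.22,3.11) = (-0.7031,2.8768)
  v4: (1-0.167)·(-3,2.51) + 0.167·(-1.84,0.98) = (-2.8063,2.2545)
  v5: (1-0.167)·(-3,-3.96) + 0.167·(-1.04,-4.28) = (-2.6727,-4.0134)
  v6: (1-0.167)·(-1.45,-3.43) + 0.167·(-0.64,-5.56) = (-1.3147,-3.7857)
  v7: (1-0.167)·(1.39,-2.01) + 0.167·(2.31,-3.25) = (1.5436,-2.2171)
Shoelace sum Σ(x_i·y_{i+1} − x_{i+1}·y_i):
  i=1: 2.3904·2.8184 − 0.3254·0.4929 = +6.5769 (running +6.5769)
  i=2: 0.3254·2.8768 − -0.7031·2.8184 = +2.9178 (running +9.4947)
  i=3: -0.7031·2.2545 − -2.8063·2.8768 = +6.4878 (running +15.9825)
  i=4: -2.8063·-4.0134 − -2.6727·2.2545 = +17.2884 (running +33.2709)
  i=5: -2.6727·-3.7857 − -1.3147·-4.0134 = +4.8414 (running +38.1123)
  i=6: -1.3147·-2.2171 − 1.5436·-3.7857 = +8.7586 (running +46.8709)
  i=7: 1.5436·0.4929 − 2.3904·-2.2171 = +6.0606 (running +52.9315)
Area = |Σ|/2 = |52.9315|/2 = 26.4657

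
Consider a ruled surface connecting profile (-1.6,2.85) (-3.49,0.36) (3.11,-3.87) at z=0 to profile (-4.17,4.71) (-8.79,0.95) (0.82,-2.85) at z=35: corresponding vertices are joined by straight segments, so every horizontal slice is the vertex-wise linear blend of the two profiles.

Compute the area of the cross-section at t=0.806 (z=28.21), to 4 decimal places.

Area at t=0.806: 23.7994

Cross-section at t=0.806: each vertex is (1-t)·p0[i] + t·p1[i].
  v1: (1-0.806)·(-1.6,2.85) + 0.806·(-4.17,4.71) = (-3.6714,4.3492)
  v2: (1-0.806)·(-3.49,0.36) + 0.806·(-8.79,0.95) = (-7.7618,0.8355)
  v3: (1-0.806)·(3.11,-3.87) + 0.806·(0.82,-2.85) = (1.2643,-3.0479)
Shoelace sum Σ(x_i·y_{i+1} − x_{i+1}·y_i):
  i=1: -3.6714·0.8355 − -7.7618·4.3492 = +30.6897 (running +30.6897)
  i=2: -7.7618·-3.0479 − 1.2643·0.8355 = +22.6007 (running +53.2904)
  i=3: 1.2643·4.3492 − -3.6714·-3.0479 = -5.6916 (running +47.5988)
Area = |Σ|/2 = |47.5988|/2 = 23.7994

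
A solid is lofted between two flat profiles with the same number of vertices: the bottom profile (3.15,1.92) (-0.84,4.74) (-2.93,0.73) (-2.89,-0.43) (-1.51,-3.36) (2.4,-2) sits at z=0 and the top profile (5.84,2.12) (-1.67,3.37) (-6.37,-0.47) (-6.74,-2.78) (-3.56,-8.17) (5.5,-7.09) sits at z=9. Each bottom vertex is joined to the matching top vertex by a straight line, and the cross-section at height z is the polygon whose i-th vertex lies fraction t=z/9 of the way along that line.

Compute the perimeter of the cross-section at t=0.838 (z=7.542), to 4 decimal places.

Perimeter at t=0.838: 37.4449

Cross-section at t=0.838: each vertex is (1-t)·p0[i] + t·p1[i].
  v1: (1-0.838)·(3.15,1.92) + 0.838·(5.84,2.12) = (5.4042,2.0876)
  v2: (1-0.838)·(-0.84,4.74) + 0.838·(-1.67,3.37) = (-1.5355,3.5919)
  v3: (1-0.838)·(-2.93,0.73) + 0.838·(-6.37,-0.47) = (-5.8127,-0.2756)
  v4: (1-0.838)·(-2.89,-0.43) + 0.838·(-6.74,-2.78) = (-6.1163,-2.3993)
  v5: (1-0.838)·(-1.51,-3.36) + 0.838·(-3.56,-8.17) = (-3.2279,-7.3908)
  v6: (1-0.838)·(2.4,-2) + 0.838·(5.5,-7.09) = (4.9978,-6.2654)
Perimeter = Σ |v_{i+1} − v_i|:
  edge 1→2: √(-6.9398² + 1.5043²) = 7.1009 (running 7.1009)
  edge 2→3: √(-4.2772² + -3.8675²) = 5.7665 (running 12.8674)
  edge 3→4: √(-0.3036² + -2.1237²) = 2.1453 (running 15.0127)
  edge 4→5: √(2.8884² + -4.9915²) = 5.7670 (running 20.7796)
  edge 5→6: √(8.2257² + 1.1254²) = 8.3023 (running 29.0820)
  edge 6→1: √(0.4064² + 8.3530²) = 8.3629 (running 37.4449)
Perimeter = 37.4449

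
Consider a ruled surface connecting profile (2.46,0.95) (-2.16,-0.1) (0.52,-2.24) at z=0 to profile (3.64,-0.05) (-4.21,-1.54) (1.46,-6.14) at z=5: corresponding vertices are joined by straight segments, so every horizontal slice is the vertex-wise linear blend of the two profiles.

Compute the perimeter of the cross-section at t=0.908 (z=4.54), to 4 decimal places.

Perimeter at t=0.908: 20.8459

Cross-section at t=0.908: each vertex is (1-t)·p0[i] + t·p1[i].
  v1: (1-0.908)·(2.46,0.95) + 0.908·(3.64,-0.05) = (3.5314,0.0420)
  v2: (1-0.908)·(-2.16,-0.1) + 0.908·(-4.21,-1.54) = (-4.0214,-1.4075)
  v3: (1-0.908)·(0.52,-2.24) + 0.908·(1.46,-6.14) = (1.3735,-5.7812)
Perimeter = Σ |v_{i+1} − v_i|:
  edge 1→2: √(-7.5528² + -1.4495²) = 7.6907 (running 7.6907)
  edge 2→3: √(5.3949² + -4.3737²) = 6.9451 (running 14.6358)
  edge 3→1: √(2.1579² + 5.8232²) = 6.2102 (running 20.8459)
Perimeter = 20.8459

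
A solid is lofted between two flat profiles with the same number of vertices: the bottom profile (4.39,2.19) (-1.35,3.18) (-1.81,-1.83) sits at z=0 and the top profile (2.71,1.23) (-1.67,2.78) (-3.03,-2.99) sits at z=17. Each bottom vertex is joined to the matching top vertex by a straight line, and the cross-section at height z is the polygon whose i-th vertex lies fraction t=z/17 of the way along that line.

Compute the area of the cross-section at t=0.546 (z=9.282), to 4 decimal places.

Cross-section at t=0.546: each vertex is (1-t)·p0[i] + t·p1[i].
  v1: (1-0.546)·(4.39,2.19) + 0.546·(2.71,1.23) = (3.4727,1.6658)
  v2: (1-0.546)·(-1.35,3.18) + 0.546·(-1.67,2.78) = (-1.5247,2.9616)
  v3: (1-0.546)·(-1.81,-1.83) + 0.546·(-3.03,-2.99) = (-2.4761,-2.4634)
Shoelace sum Σ(x_i·y_{i+1} − x_{i+1}·y_i):
  i=1: 3.4727·2.9616 − -1.5247·1.6658 = +12.8247 (running +12.8247)
  i=2: -1.5247·-2.4634 − -2.4761·2.9616 = +11.0892 (running +23.9140)
  i=3: -2.4761·1.6658 − 3.4727·-2.4634 = +4.4297 (running +28.3437)
Area = |Σ|/2 = |28.3437|/2 = 14.1718

Area at t=0.546: 14.1718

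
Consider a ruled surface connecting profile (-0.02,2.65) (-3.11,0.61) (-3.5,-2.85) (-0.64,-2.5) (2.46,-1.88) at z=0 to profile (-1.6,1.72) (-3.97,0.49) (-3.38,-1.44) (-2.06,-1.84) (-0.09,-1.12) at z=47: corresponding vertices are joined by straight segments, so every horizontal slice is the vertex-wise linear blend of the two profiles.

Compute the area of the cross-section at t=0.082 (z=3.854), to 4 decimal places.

Cross-section at t=0.082: each vertex is (1-t)·p0[i] + t·p1[i].
  v1: (1-0.082)·(-0.02,2.65) + 0.082·(-1.6,1.72) = (-0.1496,2.5737)
  v2: (1-0.082)·(-3.11,0.61) + 0.082·(-3.97,0.49) = (-3.1805,0.6002)
  v3: (1-0.082)·(-3.5,-2.85) + 0.082·(-3.38,-1.44) = (-3.4902,-2.7344)
  v4: (1-0.082)·(-0.64,-2.5) + 0.082·(-2.06,-1.84) = (-0.7564,-2.4459)
  v5: (1-0.082)·(2.46,-1.88) + 0.082·(-0.09,-1.12) = (2.2509,-1.8177)
Shoelace sum Σ(x_i·y_{i+1} − x_{i+1}·y_i):
  i=1: -0.1496·0.6002 − -3.1805·2.5737 = +8.0961 (running +8.0961)
  i=2: -3.1805·-2.7344 − -3.4902·0.6002 = +10.7914 (running +18.8875)
  i=3: -3.4902·-2.4459 − -0.7564·-2.7344 = +6.4681 (running +25.3556)
  i=4: -0.7564·-1.8177 − 2.2509·-2.4459 = +6.8804 (running +32.2360)
  i=5: 2.2509·2.5737 − -0.1496·-1.8177 = +5.5214 (running +37.7574)
Area = |Σ|/2 = |37.7574|/2 = 18.8787

Area at t=0.082: 18.8787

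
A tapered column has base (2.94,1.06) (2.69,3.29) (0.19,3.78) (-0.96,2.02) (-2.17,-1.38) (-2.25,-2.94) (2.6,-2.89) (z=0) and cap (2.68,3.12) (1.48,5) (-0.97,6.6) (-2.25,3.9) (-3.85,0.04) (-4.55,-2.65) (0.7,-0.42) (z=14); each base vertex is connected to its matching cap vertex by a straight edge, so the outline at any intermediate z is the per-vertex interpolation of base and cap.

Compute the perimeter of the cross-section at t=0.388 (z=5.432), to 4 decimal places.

Perimeter at t=0.388: 22.1220

Cross-section at t=0.388: each vertex is (1-t)·p0[i] + t·p1[i].
  v1: (1-0.388)·(2.94,1.06) + 0.388·(2.68,3.12) = (2.8391,1.8593)
  v2: (1-0.388)·(2.69,3.29) + 0.388·(1.48,5) = (2.2205,3.9535)
  v3: (1-0.388)·(0.19,3.78) + 0.388·(-0.97,6.6) = (-0.2601,4.8742)
  v4: (1-0.388)·(-0.96,2.02) + 0.388·(-2.25,3.9) = (-1.4605,2.7494)
  v5: (1-0.388)·(-2.17,-1.38) + 0.388·(-3.85,0.04) = (-2.8218,-0.8290)
  v6: (1-0.388)·(-2.25,-2.94) + 0.388·(-4.55,-2.65) = (-3.1424,-2.8275)
  v7: (1-0.388)·(2.6,-2.89) + 0.388·(0.7,-0.42) = (1.8628,-1.9316)
Perimeter = Σ |v_{i+1} − v_i|:
  edge 1→2: √(-0.6186² + 2.0942²) = 2.1837 (running 2.1837)
  edge 2→3: √(-2.4806² + 0.9207²) = 2.6459 (running 4.8296)
  edge 3→4: √(-1.2004² + -2.1247²) = 2.4404 (running 7.2700)
  edge 4→5: √(-1.3613² + -3.5785²) = 3.8287 (running 11.0987)
  edge 5→6: √(-0.3206² + -1.9984²) = 2.0240 (running 13.1226)
  edge 6→7: √(5.0052² + 0.8958²) = 5.0847 (running 18.2074)
  edge 7→1: √(0.9763² + 3.7909²) = 3.9146 (running 22.1220)
Perimeter = 22.1220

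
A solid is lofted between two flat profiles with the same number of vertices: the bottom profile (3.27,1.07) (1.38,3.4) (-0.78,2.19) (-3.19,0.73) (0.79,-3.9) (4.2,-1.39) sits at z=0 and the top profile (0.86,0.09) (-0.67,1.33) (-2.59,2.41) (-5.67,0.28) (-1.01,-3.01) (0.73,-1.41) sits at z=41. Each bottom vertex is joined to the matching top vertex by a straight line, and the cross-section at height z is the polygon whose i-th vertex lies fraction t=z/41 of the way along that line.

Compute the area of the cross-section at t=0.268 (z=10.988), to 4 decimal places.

Cross-section at t=0.268: each vertex is (1-t)·p0[i] + t·p1[i].
  v1: (1-0.268)·(3.27,1.07) + 0.268·(0.86,0.09) = (2.6241,0.8074)
  v2: (1-0.268)·(1.38,3.4) + 0.268·(-0.67,1.33) = (0.8306,2.8452)
  v3: (1-0.268)·(-0.78,2.19) + 0.268·(-2.59,2.41) = (-1.2651,2.2490)
  v4: (1-0.268)·(-3.19,0.73) + 0.268·(-5.67,0.28) = (-3.8546,0.6094)
  v5: (1-0.268)·(0.79,-3.9) + 0.268·(-1.01,-3.01) = (0.3076,-3.6615)
  v6: (1-0.268)·(4.2,-1.39) + 0.268·(0.73,-1.41) = (3.2700,-1.3954)
Shoelace sum Σ(x_i·y_{i+1} − x_{i+1}·y_i):
  i=1: 2.6241·2.8452 − 0.8306·0.8074 = +6.7957 (running +6.7957)
  i=2: 0.8306·2.2490 − -1.2651·2.8452 = +5.4674 (running +12.2631)
  i=3: -1.2651·0.6094 − -3.8546·2.2490 = +7.8980 (running +20.1611)
  i=4: -3.8546·-3.6615 − 0.3076·0.6094 = +13.9262 (running +34.0873)
  i=5: 0.3076·-1.3954 − 3.2700·-3.6615 = +11.5440 (running +45.6313)
  i=6: 3.2700·0.8074 − 2.6241·-1.3954 = +6.3017 (running +51.9330)
Area = |Σ|/2 = |51.9330|/2 = 25.9665

Area at t=0.268: 25.9665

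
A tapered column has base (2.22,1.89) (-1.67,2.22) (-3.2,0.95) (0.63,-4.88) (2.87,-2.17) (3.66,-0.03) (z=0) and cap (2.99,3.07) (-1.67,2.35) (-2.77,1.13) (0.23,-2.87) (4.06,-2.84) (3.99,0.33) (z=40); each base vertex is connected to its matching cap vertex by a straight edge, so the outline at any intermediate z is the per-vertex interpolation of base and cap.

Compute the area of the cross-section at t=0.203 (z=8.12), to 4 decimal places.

Area at t=0.203: 28.4150

Cross-section at t=0.203: each vertex is (1-t)·p0[i] + t·p1[i].
  v1: (1-0.203)·(2.22,1.89) + 0.203·(2.99,3.07) = (2.3763,2.1295)
  v2: (1-0.203)·(-1.67,2.22) + 0.203·(-1.67,2.35) = (-1.6700,2.2464)
  v3: (1-0.203)·(-3.2,0.95) + 0.203·(-2.77,1.13) = (-3.1127,0.9865)
  v4: (1-0.203)·(0.63,-4.88) + 0.203·(0.23,-2.87) = (0.5488,-4.4720)
  v5: (1-0.203)·(2.87,-2.17) + 0.203·(4.06,-2.84) = (3.1116,-2.3060)
  v6: (1-0.203)·(3.66,-0.03) + 0.203·(3.99,0.33) = (3.7270,0.0431)
Shoelace sum Σ(x_i·y_{i+1} − x_{i+1}·y_i):
  i=1: 2.3763·2.2464 − -1.6700·2.1295 = +8.8945 (running +8.8945)
  i=2: -1.6700·0.9865 − -3.1127·2.2464 = +5.3448 (running +14.2393)
  i=3: -3.1127·-4.4720 − 0.5488·0.9865 = +13.3785 (running +27.6178)
  i=4: 0.5488·-2.3060 − 3.1116·-4.4720 = +12.6493 (running +40.2671)
  i=5: 3.1116·0.0431 − 3.7270·-2.3060 = +8.7285 (running +48.9957)
  i=6: 3.7270·2.1295 − 2.3763·0.0431 = +7.8344 (running +56.8301)
Area = |Σ|/2 = |56.8301|/2 = 28.4150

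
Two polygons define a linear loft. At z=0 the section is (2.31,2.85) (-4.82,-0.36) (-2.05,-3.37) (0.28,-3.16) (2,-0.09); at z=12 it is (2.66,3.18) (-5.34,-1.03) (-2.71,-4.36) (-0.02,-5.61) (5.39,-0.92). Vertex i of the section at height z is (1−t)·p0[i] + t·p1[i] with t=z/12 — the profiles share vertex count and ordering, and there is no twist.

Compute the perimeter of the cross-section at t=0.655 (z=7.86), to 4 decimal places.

Perimeter at t=0.655: 25.3858

Cross-section at t=0.655: each vertex is (1-t)·p0[i] + t·p1[i].
  v1: (1-0.655)·(2.31,2.85) + 0.655·(2.66,3.18) = (2.5393,3.0661)
  v2: (1-0.655)·(-4.82,-0.36) + 0.655·(-5.34,-1.03) = (-5.1606,-0.7989)
  v3: (1-0.655)·(-2.05,-3.37) + 0.655·(-2.71,-4.36) = (-2.4823,-4.0185)
  v4: (1-0.655)·(0.28,-3.16) + 0.655·(-0.02,-5.61) = (0.0835,-4.7648)
  v5: (1-0.655)·(2,-0.09) + 0.655·(5.39,-0.92) = (4.2204,-0.6337)
Perimeter = Σ |v_{i+1} − v_i|:
  edge 1→2: √(-7.6999² + -3.8650²) = 8.6154 (running 8.6154)
  edge 2→3: √(2.6783² + -3.2196²) = 4.1880 (running 12.8034)
  edge 3→4: √(2.5658² + -0.7463²) = 2.6721 (running 15.4756)
  edge 4→5: √(4.1369² + 4.1311²) = 5.8464 (running 21.3219)
  edge 5→1: √(-1.6812² + 3.6998²) = 4.0639 (running 25.3858)
Perimeter = 25.3858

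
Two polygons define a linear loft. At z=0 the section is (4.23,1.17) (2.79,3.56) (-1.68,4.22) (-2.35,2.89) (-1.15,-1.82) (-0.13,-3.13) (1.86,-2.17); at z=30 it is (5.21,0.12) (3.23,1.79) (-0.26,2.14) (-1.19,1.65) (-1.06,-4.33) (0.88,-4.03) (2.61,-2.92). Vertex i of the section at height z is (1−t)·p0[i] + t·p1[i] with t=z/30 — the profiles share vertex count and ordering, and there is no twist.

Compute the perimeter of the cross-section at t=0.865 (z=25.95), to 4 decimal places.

Cross-section at t=0.865: each vertex is (1-t)·p0[i] + t·p1[i].
  v1: (1-0.865)·(4.23,1.17) + 0.865·(5.21,0.12) = (5.0777,0.2617)
  v2: (1-0.865)·(2.79,3.56) + 0.865·(3.23,1.79) = (3.1706,2.0290)
  v3: (1-0.865)·(-1.68,4.22) + 0.865·(-0.26,2.14) = (-0.4517,2.4208)
  v4: (1-0.865)·(-2.35,2.89) + 0.865·(-1.19,1.65) = (-1.3466,1.8174)
  v5: (1-0.865)·(-1.15,-1.82) + 0.865·(-1.06,-4.33) = (-1.0722,-3.9912)
  v6: (1-0.865)·(-0.13,-3.13) + 0.865·(0.88,-4.03) = (0.7437,-3.9085)
  v7: (1-0.865)·(1.86,-2.17) + 0.865·(2.61,-2.92) = (2.5088,-2.8187)
Perimeter = Σ |v_{i+1} − v_i|:
  edge 1→2: √(-1.9071² + 1.7672²) = 2.6000 (running 2.6000)
  edge 2→3: √(-3.6223² + 0.3919²) = 3.6434 (running 6.2434)
  edge 3→4: √(-0.8949² + -0.6034²) = 1.0793 (running 7.3228)
  edge 4→5: √(0.2744² + -5.8086²) = 5.8150 (running 13.1378)
  edge 5→6: √(1.8158² + 0.0826²) = 1.8177 (running 14.9555)
  edge 6→7: √(1.7651² + 1.0898²) = 2.0744 (running 17.0299)
  edge 7→1: √(2.5690² + 3.0805²) = 4.0111 (running 21.0410)
Perimeter = 21.0410

Perimeter at t=0.865: 21.0410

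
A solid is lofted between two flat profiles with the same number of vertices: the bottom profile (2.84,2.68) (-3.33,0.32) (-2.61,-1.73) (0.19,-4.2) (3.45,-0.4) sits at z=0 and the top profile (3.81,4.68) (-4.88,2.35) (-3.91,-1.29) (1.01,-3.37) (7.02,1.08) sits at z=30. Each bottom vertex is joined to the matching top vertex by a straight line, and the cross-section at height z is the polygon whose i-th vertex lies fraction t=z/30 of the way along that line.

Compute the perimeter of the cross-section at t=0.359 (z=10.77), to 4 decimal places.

Perimeter at t=0.359: 23.9233

Cross-section at t=0.359: each vertex is (1-t)·p0[i] + t·p1[i].
  v1: (1-0.359)·(2.84,2.68) + 0.359·(3.81,4.68) = (3.1882,3.3980)
  v2: (1-0.359)·(-3.33,0.32) + 0.359·(-4.88,2.35) = (-3.8864,1.0488)
  v3: (1-0.359)·(-2.61,-1.73) + 0.359·(-3.91,-1.29) = (-3.0767,-1.5720)
  v4: (1-0.359)·(0.19,-4.2) + 0.359·(1.01,-3.37) = (0.4844,-3.9020)
  v5: (1-0.359)·(3.45,-0.4) + 0.359·(7.02,1.08) = (4.7316,0.1313)
Perimeter = Σ |v_{i+1} − v_i|:
  edge 1→2: √(-7.0747² + -2.3492²) = 7.4545 (running 7.4545)
  edge 2→3: √(0.8098² + -2.6208²) = 2.7431 (running 10.1976)
  edge 3→4: √(3.5611² + -2.3300²) = 4.2556 (running 14.4532)
  edge 4→5: √(4.2473² + 4.0333²) = 5.8572 (running 20.3104)
  edge 5→1: √(-1.5434² + 3.2667²) = 3.6129 (running 23.9233)
Perimeter = 23.9233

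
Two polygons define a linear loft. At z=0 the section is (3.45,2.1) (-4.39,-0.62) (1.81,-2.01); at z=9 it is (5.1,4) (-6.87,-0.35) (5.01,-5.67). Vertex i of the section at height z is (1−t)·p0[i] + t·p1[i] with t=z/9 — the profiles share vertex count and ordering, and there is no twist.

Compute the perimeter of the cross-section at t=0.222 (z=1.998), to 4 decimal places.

Perimeter at t=0.222: 22.5790

Cross-section at t=0.222: each vertex is (1-t)·p0[i] + t·p1[i].
  v1: (1-0.222)·(3.45,2.1) + 0.222·(5.1,4) = (3.8163,2.5218)
  v2: (1-0.222)·(-4.39,-0.62) + 0.222·(-6.87,-0.35) = (-4.9406,-0.5601)
  v3: (1-0.222)·(1.81,-2.01) + 0.222·(5.01,-5.67) = (2.5204,-2.8225)
Perimeter = Σ |v_{i+1} − v_i|:
  edge 1→2: √(-8.7569² + -3.0819²) = 9.2833 (running 9.2833)
  edge 2→3: √(7.4610² + -2.2625²) = 7.7965 (running 17.0798)
  edge 3→1: √(1.2959² + 5.3443²) = 5.4992 (running 22.5790)
Perimeter = 22.5790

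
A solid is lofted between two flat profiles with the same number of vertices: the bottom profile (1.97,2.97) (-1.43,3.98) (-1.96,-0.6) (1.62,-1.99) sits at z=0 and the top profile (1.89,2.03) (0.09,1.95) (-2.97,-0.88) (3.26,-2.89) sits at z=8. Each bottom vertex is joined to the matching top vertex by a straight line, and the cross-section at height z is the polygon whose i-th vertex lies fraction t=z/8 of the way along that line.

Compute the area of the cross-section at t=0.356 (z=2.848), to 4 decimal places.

Cross-section at t=0.356: each vertex is (1-t)·p0[i] + t·p1[i].
  v1: (1-0.356)·(1.97,2.97) + 0.356·(1.89,2.03) = (1.9415,2.6354)
  v2: (1-0.356)·(-1.43,3.98) + 0.356·(0.09,1.95) = (-0.8889,3.2573)
  v3: (1-0.356)·(-1.96,-0.6) + 0.356·(-2.97,-0.88) = (-2.3196,-0.6997)
  v4: (1-0.356)·(1.62,-1.99) + 0.356·(3.26,-2.89) = (2.2038,-2.3104)
Shoelace sum Σ(x_i·y_{i+1} − x_{i+1}·y_i):
  i=1: 1.9415·3.2573 − -0.8889·2.6354 = +8.6667 (running +8.6667)
  i=2: -0.8889·-0.6997 − -2.3196·3.2573 = +8.1775 (running +16.8442)
  i=3: -2.3196·-2.3104 − 2.2038·-0.6997 = +6.9011 (running +23.7452)
  i=4: 2.2038·2.6354 − 1.9415·-2.3104 = +10.2936 (running +34.0388)
Area = |Σ|/2 = |34.0388|/2 = 17.0194

Area at t=0.356: 17.0194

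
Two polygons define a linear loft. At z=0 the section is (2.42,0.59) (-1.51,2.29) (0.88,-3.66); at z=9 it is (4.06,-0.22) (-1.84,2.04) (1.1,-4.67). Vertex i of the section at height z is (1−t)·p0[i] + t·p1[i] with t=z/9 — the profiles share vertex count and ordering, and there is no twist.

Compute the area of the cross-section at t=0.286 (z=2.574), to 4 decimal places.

Area at t=0.286: 11.4871

Cross-section at t=0.286: each vertex is (1-t)·p0[i] + t·p1[i].
  v1: (1-0.286)·(2.42,0.59) + 0.286·(4.06,-0.22) = (2.8890,0.3583)
  v2: (1-0.286)·(-1.51,2.29) + 0.286·(-1.84,2.04) = (-1.6044,2.2185)
  v3: (1-0.286)·(0.88,-3.66) + 0.286·(1.1,-4.67) = (0.9429,-3.9489)
Shoelace sum Σ(x_i·y_{i+1} − x_{i+1}·y_i):
  i=1: 2.8890·2.2185 − -1.6044·0.3583 = +6.9842 (running +6.9842)
  i=2: -1.6044·-3.9489 − 0.9429·2.2185 = +4.2436 (running +11.2279)
  i=3: 0.9429·0.3583 − 2.8890·-3.9489 = +11.7463 (running +22.9742)
Area = |Σ|/2 = |22.9742|/2 = 11.4871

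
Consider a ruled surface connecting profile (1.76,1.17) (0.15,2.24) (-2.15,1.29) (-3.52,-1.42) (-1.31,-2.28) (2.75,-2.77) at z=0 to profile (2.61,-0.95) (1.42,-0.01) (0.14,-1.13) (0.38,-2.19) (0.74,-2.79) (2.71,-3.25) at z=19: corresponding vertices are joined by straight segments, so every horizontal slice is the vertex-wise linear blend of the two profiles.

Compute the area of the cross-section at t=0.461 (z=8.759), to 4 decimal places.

Cross-section at t=0.461: each vertex is (1-t)·p0[i] + t·p1[i].
  v1: (1-0.461)·(1.76,1.17) + 0.461·(2.61,-0.95) = (2.1518,0.1927)
  v2: (1-0.461)·(0.15,2.24) + 0.461·(1.42,-0.01) = (0.7355,1.2027)
  v3: (1-0.461)·(-2.15,1.29) + 0.461·(0.14,-1.13) = (-1.0943,0.1744)
  v4: (1-0.461)·(-3.52,-1.42) + 0.461·(0.38,-2.19) = (-1.7221,-1.7750)
  v5: (1-0.461)·(-1.31,-2.28) + 0.461·(0.74,-2.79) = (-0.3649,-2.5151)
  v6: (1-0.461)·(2.75,-2.77) + 0.461·(2.71,-3.25) = (2.7316,-2.9913)
Shoelace sum Σ(x_i·y_{i+1} − x_{i+1}·y_i):
  i=1: 2.1518·1.2027 − 0.7355·0.1927 = +2.4464 (running +2.4464)
  i=2: 0.7355·0.1744 − -1.0943·1.2027 = +1.4444 (running +3.8909)
  i=3: -1.0943·-1.7750 − -1.7221·0.1744 = +2.2427 (running +6.1335)
  i=4: -1.7221·-2.5151 − -0.3649·-1.7750 = +3.6835 (running +9.8170)
  i=5: -0.3649·-2.9913 − 2.7316·-2.5151 = +7.9618 (running +17.7789)
  i=6: 2.7316·0.1927 − 2.1518·-2.9913 = +6.9631 (running +24.7420)
Area = |Σ|/2 = |24.7420|/2 = 12.3710

Area at t=0.461: 12.3710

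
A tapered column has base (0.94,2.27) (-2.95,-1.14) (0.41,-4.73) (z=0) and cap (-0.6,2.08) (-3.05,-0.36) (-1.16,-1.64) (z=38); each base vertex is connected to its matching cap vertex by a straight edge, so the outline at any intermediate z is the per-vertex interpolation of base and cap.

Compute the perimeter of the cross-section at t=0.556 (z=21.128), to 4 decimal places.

Cross-section at t=0.556: each vertex is (1-t)·p0[i] + t·p1[i].
  v1: (1-0.556)·(0.94,2.27) + 0.556·(-0.6,2.08) = (0.0838,2.1644)
  v2: (1-0.556)·(-2.95,-1.14) + 0.556·(-3.05,-0.36) = (-3.0056,-0.7063)
  v3: (1-0.556)·(0.41,-4.73) + 0.556·(-1.16,-1.64) = (-0.4629,-3.0120)
Perimeter = Σ |v_{i+1} − v_i|:
  edge 1→2: √(-3.0894² + -2.8707²) = 4.2172 (running 4.2172)
  edge 2→3: √(2.5427² + -2.3056²) = 3.4324 (running 7.6496)
  edge 3→1: √(0.5467² + 5.1763²) = 5.2051 (running 12.8547)
Perimeter = 12.8547

Perimeter at t=0.556: 12.8547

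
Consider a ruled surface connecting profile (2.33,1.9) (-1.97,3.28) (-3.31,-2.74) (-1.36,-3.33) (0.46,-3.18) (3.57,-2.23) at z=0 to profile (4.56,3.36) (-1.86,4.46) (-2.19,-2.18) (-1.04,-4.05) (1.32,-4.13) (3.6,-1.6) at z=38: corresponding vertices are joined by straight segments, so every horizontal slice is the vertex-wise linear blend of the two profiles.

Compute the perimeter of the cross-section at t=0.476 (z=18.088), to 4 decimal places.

Perimeter at t=0.476: 23.6128

Cross-section at t=0.476: each vertex is (1-t)·p0[i] + t·p1[i].
  v1: (1-0.476)·(2.33,1.9) + 0.476·(4.56,3.36) = (3.3915,2.5950)
  v2: (1-0.476)·(-1.97,3.28) + 0.476·(-1.86,4.46) = (-1.9176,3.8417)
  v3: (1-0.476)·(-3.31,-2.74) + 0.476·(-2.19,-2.18) = (-2.7769,-2.4734)
  v4: (1-0.476)·(-1.36,-3.33) + 0.476·(-1.04,-4.05) = (-1.2077,-3.6727)
  v5: (1-0.476)·(0.46,-3.18) + 0.476·(1.32,-4.13) = (0.8694,-3.6322)
  v6: (1-0.476)·(3.57,-2.23) + 0.476·(3.6,-1.6) = (3.5843,-1.9301)
Perimeter = Σ |v_{i+1} − v_i|:
  edge 1→2: √(-5.3091² + 1.2467²) = 5.4535 (running 5.4535)
  edge 2→3: √(-0.8592² + -6.3151²) = 6.3733 (running 11.8268)
  edge 3→4: √(1.5692² + -1.1993²) = 1.9750 (running 13.8019)
  edge 4→5: √(2.0770² + 0.0405²) = 2.0774 (running 15.8793)
  edge 5→6: √(2.7149² + 1.7021²) = 3.2044 (running 19.0836)
  edge 6→1: √(-0.1928² + 4.5251²) = 4.5292 (running 23.6128)
Perimeter = 23.6128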